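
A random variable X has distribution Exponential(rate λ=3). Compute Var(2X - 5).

For X ~ Exponential(rate λ=3):
Var(X) = \frac{1}{9}
Var(2X - 5) = (2)² × Var(X) = 4 × \frac{1}{9} = \frac{4}{9}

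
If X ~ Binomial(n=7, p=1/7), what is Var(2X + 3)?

For X ~ Binomial(n=7, p=1/7):
Var(X) = \frac{6}{7}
Var(2X + 3) = (2)² × Var(X) = 4 × \frac{6}{7} = \frac{24}{7}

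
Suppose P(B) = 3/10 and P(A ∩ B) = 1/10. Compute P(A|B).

P(A|B) = P(A ∩ B) / P(B)
= (1/10) / (3/10)
= 1/3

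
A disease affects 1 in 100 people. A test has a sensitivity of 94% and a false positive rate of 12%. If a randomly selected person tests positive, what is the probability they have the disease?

Let D = the rare event, + = positive/flagged.
P(D) = 1/100
P(+|D) = 94/100 = 47/50
P(+|D') = 12/100 = 3/25
P(+) = P(+|D)P(D) + P(+|D')P(D')
     = \frac{47}{50} × \frac{1}{100} + \frac{3}{25} × \frac{99}{100}
     = \frac{641}{5000}
P(D|+) = P(+|D)P(D)/P(+) = \frac{47}{641}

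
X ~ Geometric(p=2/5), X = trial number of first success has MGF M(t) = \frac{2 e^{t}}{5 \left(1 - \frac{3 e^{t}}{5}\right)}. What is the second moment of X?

To find E[X^2], compute M^(2)(0):
M^(1)(t) = \frac{2 e^{t}}{5 \left(1 - \frac{3 e^{t}}{5}\right)} + \frac{6 e^{2 t}}{25 \left(1 - \frac{3 e^{t}}{5}\right)^{2}}
M^(2)(t) = \frac{2 e^{t}}{5 \left(1 - \frac{3 e^{t}}{5}\right)} + \frac{18 e^{2 t}}{25 \left(1 - \frac{3 e^{t}}{5}\right)^{2}} + \frac{36 e^{3 t}}{125 \left(1 - \frac{3 e^{t}}{5}\right)^{3}}
M^(2)(0) = 10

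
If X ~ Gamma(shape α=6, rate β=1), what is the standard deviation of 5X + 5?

For X ~ Gamma(shape α=6, rate β=1):
Var(X) = 6
SD(X) = √(Var(X)) = √(6) = \sqrt{6}
SD(5X + 5) = |5| × SD(X) = 5 × \sqrt{6} = 5 \sqrt{6}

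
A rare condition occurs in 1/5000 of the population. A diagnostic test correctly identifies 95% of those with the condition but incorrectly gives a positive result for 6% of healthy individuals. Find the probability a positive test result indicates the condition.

Let D = the rare event, + = positive/flagged.
P(D) = 1/5000
P(+|D) = 95/100 = 19/20
P(+|D') = 6/100 = 3/50
P(+) = P(+|D)P(D) + P(+|D')P(D')
     = \frac{19}{20} × \frac{1}{5000} + \frac{3}{50} × \frac{4999}{5000}
     = \frac{30089}{500000}
P(D|+) = P(+|D)P(D)/P(+) = \frac{95}{30089}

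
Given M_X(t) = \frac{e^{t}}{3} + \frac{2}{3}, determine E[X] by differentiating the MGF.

To find E[X], compute M^(1)(0):
M^(1)(t) = \frac{e^{t}}{3}
M^(1)(0) = \frac{1}{3}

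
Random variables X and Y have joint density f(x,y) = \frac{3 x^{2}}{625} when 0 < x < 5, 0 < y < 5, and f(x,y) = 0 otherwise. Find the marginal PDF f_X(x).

f_X(x) = ∫_0^5 f(x,y) dy
= ∫_0^5 \frac{3 x^{2}}{625} dy
= \frac{3 x^{2}}{125} for 0 < x < 5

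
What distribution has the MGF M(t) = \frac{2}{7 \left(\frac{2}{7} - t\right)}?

The MGF M(t) = \frac{2}{7 \left(\frac{2}{7} - t\right)} is the standard form for the Exponential distribution.
Comparing with the known MGF formula identifies: Exponential(rate λ=2/7)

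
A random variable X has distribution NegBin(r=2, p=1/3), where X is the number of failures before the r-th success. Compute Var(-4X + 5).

For X ~ NegBin(r=2, p=1/3), where X is the number of failures before the r-th success:
Var(X) = 12
Var(-4X + 5) = (-4)² × Var(X) = 16 × 12 = 192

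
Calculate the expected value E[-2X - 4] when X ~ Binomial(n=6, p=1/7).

For X ~ Binomial(n=6, p=1/7):
E[X] = \frac{6}{7}
E[-2X - 4] = -2 × E[X] - 4 = - \frac{40}{7}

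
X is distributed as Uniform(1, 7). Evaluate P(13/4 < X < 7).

P(13/4 < X < 7) = ∫_{13/4}^{7} f(x) dx
where f(x) = \frac{1}{6}
= \frac{5}{8}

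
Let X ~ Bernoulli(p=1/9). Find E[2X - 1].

For X ~ Bernoulli(p=1/9):
E[X] = \frac{1}{9}
E[2X - 1] = 2 × E[X] - 1 = - \frac{7}{9}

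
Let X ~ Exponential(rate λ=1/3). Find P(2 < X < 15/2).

P(2 < X < 15/2) = ∫_{2}^{15/2} f(x) dx
where f(x) = \frac{e^{- \frac{x}{3}}}{3}
= - \frac{1}{e^{\frac{5}{2}}} + e^{- \frac{2}{3}}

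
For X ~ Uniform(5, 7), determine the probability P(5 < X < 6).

P(5 < X < 6) = ∫_{5}^{6} f(x) dx
where f(x) = \frac{1}{2}
= \frac{1}{2}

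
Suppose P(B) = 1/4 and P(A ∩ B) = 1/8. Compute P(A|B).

P(A|B) = P(A ∩ B) / P(B)
= (1/8) / (1/4)
= 1/2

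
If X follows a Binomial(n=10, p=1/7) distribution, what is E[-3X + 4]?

For X ~ Binomial(n=10, p=1/7):
E[X] = \frac{10}{7}
E[-3X + 4] = -3 × E[X] + 4 = - \frac{2}{7}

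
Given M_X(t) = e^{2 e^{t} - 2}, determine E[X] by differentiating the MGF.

To find E[X], compute M^(1)(0):
M^(1)(t) = 2 e^{t} e^{2 e^{t} - 2}
M^(1)(0) = 2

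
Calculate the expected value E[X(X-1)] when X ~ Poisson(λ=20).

E[X(X-1)] = E[X² - X] = E[X²] - E[X]
E[X] = 20
E[X²] = Var(X) + (E[X])² = 20 + (20)² = 420
E[X(X-1)] = 420 - 20 = 400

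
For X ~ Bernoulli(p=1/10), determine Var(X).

For X ~ Bernoulli(p=1/10):
Var(X) = \frac{9}{100}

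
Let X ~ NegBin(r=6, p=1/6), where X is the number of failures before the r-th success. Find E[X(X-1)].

E[X(X-1)] = E[X² - X] = E[X²] - E[X]
E[X] = 30
E[X²] = Var(X) + (E[X])² = 180 + (30)² = 1080
E[X(X-1)] = 1080 - 30 = 1050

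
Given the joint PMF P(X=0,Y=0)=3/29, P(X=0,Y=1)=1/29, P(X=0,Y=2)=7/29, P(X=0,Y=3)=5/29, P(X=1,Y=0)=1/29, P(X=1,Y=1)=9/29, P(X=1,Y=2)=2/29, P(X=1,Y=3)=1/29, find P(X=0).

P(X=0) = P(X=0,Y=0) + P(X=0,Y=1) + P(X=0,Y=2) + P(X=0,Y=3)
= 3/29 + 1/29 + 7/29 + 5/29
= 16/29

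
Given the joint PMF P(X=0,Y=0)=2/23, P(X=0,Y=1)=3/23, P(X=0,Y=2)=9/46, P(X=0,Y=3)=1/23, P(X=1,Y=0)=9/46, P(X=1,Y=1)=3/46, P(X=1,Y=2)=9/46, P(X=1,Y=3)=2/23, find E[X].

First find marginal of X:
P(X=0) = 21/46
P(X=1) = 25/46
E[X] = 0 × 21/46 + 1 × 25/46 = 25/46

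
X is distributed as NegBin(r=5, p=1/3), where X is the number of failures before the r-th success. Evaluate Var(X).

For X ~ NegBin(r=5, p=1/3), where X is the number of failures before the r-th success:
Var(X) = 30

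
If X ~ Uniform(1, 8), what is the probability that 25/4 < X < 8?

P(25/4 < X < 8) = ∫_{25/4}^{8} f(x) dx
where f(x) = \frac{1}{7}
= \frac{1}{4}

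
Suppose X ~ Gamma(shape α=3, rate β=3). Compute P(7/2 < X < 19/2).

P(7/2 < X < 19/2) = ∫_{7/2}^{19/2} f(x) dx
where f(x) = \frac{27 x^{2} e^{- 3 x}}{2}
= \frac{41 \left(-85 + 13 e^{18}\right)}{8 e^{\frac{57}{2}}}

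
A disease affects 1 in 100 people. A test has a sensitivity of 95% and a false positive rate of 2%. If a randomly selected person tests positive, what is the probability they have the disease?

Let D = the rare event, + = positive/flagged.
P(D) = 1/100
P(+|D) = 95/100 = 19/20
P(+|D') = 2/100 = 1/50
P(+) = P(+|D)P(D) + P(+|D')P(D')
     = \frac{19}{20} × \frac{1}{100} + \frac{1}{50} × \frac{99}{100}
     = \frac{293}{10000}
P(D|+) = P(+|D)P(D)/P(+) = \frac{95}{293}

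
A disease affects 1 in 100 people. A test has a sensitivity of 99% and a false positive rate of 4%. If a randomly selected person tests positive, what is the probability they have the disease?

Let D = the rare event, + = positive/flagged.
P(D) = 1/100
P(+|D) = 99/100
P(+|D') = 4/100 = 1/25
P(+) = P(+|D)P(D) + P(+|D')P(D')
     = \frac{99}{100} × \frac{1}{100} + \frac{1}{25} × \frac{99}{100}
     = \frac{99}{2000}
P(D|+) = P(+|D)P(D)/P(+) = \frac{1}{5}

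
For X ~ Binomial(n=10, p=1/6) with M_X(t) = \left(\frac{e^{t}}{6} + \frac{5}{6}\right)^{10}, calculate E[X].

To find E[X], compute M^(1)(0):
M^(1)(t) = \frac{5 \left(\frac{e^{t}}{6} + \frac{5}{6}\right)^{9} e^{t}}{3}
M^(1)(0) = \frac{5}{3}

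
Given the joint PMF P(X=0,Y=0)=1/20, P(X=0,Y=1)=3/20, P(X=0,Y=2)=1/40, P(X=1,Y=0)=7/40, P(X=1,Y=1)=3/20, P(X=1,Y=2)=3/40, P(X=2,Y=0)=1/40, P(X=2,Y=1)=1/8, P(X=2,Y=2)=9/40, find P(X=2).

P(X=2) = P(X=2,Y=0) + P(X=2,Y=1) + P(X=2,Y=2)
= 1/40 + 1/8 + 9/40
= 3/8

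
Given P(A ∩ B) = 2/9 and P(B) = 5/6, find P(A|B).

P(A|B) = P(A ∩ B) / P(B)
= (2/9) / (5/6)
= 4/15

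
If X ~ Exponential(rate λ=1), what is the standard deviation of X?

For X ~ Exponential(rate λ=1):
Var(X) = 1
SD(X) = √(Var(X)) = √(1) = 1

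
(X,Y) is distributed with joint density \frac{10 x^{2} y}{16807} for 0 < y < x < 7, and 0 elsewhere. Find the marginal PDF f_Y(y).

f_Y(y) = ∫_y^7 \frac{10 x^{2} y}{16807} dx = \frac{10 y \left(343 - y^{3}\right)}{50421}
for 0 < y < 7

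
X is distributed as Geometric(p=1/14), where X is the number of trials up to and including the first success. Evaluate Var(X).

For X ~ Geometric(p=1/14), where X is the number of trials up to and including the first success:
Var(X) = 182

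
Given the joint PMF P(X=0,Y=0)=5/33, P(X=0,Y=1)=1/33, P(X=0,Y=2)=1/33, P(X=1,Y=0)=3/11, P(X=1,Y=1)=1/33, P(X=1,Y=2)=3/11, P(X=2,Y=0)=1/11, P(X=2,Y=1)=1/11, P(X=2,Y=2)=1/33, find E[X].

First find marginal of X:
P(X=0) = 7/33
P(X=1) = 19/33
P(X=2) = 7/33
E[X] = 0 × 7/33 + 1 × 19/33 + 2 × 7/33 = 1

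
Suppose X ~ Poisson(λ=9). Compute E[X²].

Using the identity E[X²] = Var(X) + (E[X])²:
E[X] = 9
Var(X) = 9
E[X²] = 9 + (9)²
= 90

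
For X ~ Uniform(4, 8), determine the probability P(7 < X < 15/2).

P(7 < X < 15/2) = ∫_{7}^{15/2} f(x) dx
where f(x) = \frac{1}{4}
= \frac{1}{8}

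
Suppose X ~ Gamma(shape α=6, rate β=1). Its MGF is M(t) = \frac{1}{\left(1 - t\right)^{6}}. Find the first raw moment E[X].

To find E[X], compute M^(1)(0):
M^(1)(t) = \frac{6}{\left(1 - t\right)^{7}}
M^(1)(0) = 6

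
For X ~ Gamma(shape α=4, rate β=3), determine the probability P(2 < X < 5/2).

P(2 < X < 5/2) = ∫_{2}^{5/2} f(x) dx
where f(x) = \frac{27 x^{3} e^{- 3 x}}{2}
= - \frac{1711}{16 e^{\frac{15}{2}}} + \frac{61}{e^{6}}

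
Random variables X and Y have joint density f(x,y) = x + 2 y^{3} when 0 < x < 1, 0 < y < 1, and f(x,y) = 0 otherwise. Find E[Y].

E[Y] = ∫_0^1 ∫_0^1 y × f(x,y) dx dy
= \frac{13}{20}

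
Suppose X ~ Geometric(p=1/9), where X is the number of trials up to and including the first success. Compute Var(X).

For X ~ Geometric(p=1/9), where X is the number of trials up to and including the first success:
Var(X) = 72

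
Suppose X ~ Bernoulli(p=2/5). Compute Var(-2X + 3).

For X ~ Bernoulli(p=2/5):
Var(X) = \frac{6}{25}
Var(-2X + 3) = (-2)² × Var(X) = 4 × \frac{6}{25} = \frac{24}{25}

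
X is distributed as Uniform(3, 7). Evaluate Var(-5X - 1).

For X ~ Uniform(3, 7):
Var(X) = \frac{4}{3}
Var(-5X - 1) = (-5)² × Var(X) = 25 × \frac{4}{3} = \frac{100}{3}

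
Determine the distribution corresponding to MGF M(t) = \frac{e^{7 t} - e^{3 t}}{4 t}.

The MGF M(t) = \frac{e^{7 t} - e^{3 t}}{4 t} is the standard form for the Uniform distribution.
Comparing with the known MGF formula identifies: Uniform(3, 7)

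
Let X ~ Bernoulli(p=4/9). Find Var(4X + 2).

For X ~ Bernoulli(p=4/9):
Var(X) = \frac{20}{81}
Var(4X + 2) = (4)² × Var(X) = 16 × \frac{20}{81} = \frac{320}{81}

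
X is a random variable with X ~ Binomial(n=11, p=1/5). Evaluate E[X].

For X ~ Binomial(n=11, p=1/5), the expected value is:
E[X] = \frac{11}{5}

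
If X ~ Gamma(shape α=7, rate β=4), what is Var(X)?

For X ~ Gamma(shape α=7, rate β=4):
Var(X) = \frac{7}{16}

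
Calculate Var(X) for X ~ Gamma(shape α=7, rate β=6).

For X ~ Gamma(shape α=7, rate β=6):
Var(X) = \frac{7}{36}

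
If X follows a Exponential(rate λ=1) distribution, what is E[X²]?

Using the identity E[X²] = Var(X) + (E[X])²:
E[X] = 1
Var(X) = 1
E[X²] = 1 + (1)²
= 2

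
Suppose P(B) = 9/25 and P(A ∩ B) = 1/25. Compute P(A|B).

P(A|B) = P(A ∩ B) / P(B)
= (1/25) / (9/25)
= 1/9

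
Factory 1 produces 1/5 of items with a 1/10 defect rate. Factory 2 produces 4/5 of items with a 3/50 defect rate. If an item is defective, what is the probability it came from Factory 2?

Using Bayes' theorem:
P(F1) = 1/5, P(D|F1) = 1/10
P(F2) = 4/5, P(D|F2) = 3/50
P(D) = P(D|F1)P(F1) + P(D|F2)P(F2)
     = \frac{17}{250}
P(F2|D) = P(D|F2)P(F2) / P(D)
= \frac{12}{17}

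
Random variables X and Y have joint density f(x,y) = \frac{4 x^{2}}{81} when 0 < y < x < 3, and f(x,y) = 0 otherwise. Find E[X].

f_X(x) = ∫_0^x \frac{4 x^{2}}{81} dy = \frac{4 x^{3}}{81}
E[X] = ∫_0^3 x × (\frac{4 x^{3}}{81}) dx = \frac{12}{5}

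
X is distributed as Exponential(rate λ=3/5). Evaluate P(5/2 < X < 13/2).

P(5/2 < X < 13/2) = ∫_{5/2}^{13/2} f(x) dx
where f(x) = \frac{3 e^{- \frac{3 x}{5}}}{5}
= - \frac{1}{e^{\frac{39}{10}}} + e^{- \frac{3}{2}}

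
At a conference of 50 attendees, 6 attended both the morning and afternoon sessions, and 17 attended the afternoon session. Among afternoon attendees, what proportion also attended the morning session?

P(A ∩ B) = 6/50 = 3/25
P(B) = 17/50
P(A|B) = P(A ∩ B) / P(B) = (3/25) / (17/50) = 6/17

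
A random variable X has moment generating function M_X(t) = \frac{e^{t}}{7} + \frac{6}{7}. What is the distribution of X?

The MGF M(t) = \frac{e^{t}}{7} + \frac{6}{7} is the standard form for the Bernoulli distribution.
Comparing with the known MGF formula identifies: Bernoulli(p=1/7)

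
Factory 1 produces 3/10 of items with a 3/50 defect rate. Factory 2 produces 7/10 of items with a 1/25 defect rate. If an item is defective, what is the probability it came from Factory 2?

Using Bayes' theorem:
P(F1) = 3/10, P(D|F1) = 3/50
P(F2) = 7/10, P(D|F2) = 1/25
P(D) = P(D|F1)P(F1) + P(D|F2)P(F2)
     = \frac{23}{500}
P(F2|D) = P(D|F2)P(F2) / P(D)
= \frac{14}{23}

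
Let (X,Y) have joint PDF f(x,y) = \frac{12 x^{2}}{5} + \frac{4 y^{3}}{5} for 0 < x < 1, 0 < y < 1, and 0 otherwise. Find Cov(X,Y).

E[XY] = ∫∫ xy × f(x,y) dx dy = \frac{19}{50}
E[X] = \frac{7}{10}
E[Y] = \frac{14}{25}
Cov(X,Y) = E[XY] - E[X]E[Y] = - \frac{3}{250}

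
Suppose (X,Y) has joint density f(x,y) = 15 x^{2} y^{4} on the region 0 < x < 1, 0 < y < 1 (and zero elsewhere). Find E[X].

E[X] = ∫_0^1 ∫_0^1 x × f(x,y) dy dx
= ∫_0^1 ∫_0^1 x × (15 x^{2} y^{4}) dy dx
= \frac{3}{4}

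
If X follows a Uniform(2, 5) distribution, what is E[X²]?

Using the identity E[X²] = Var(X) + (E[X])²:
E[X] = \frac{7}{2}
Var(X) = \frac{3}{4}
E[X²] = \frac{3}{4} + (\frac{7}{2})²
= 13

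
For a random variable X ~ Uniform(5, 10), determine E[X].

For X ~ Uniform(5, 10), the expected value is:
E[X] = \frac{15}{2}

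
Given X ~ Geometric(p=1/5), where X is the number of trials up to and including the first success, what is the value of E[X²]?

Using the identity E[X²] = Var(X) + (E[X])²:
E[X] = 5
Var(X) = 20
E[X²] = 20 + (5)²
= 45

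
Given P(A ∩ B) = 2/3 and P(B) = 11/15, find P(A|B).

P(A|B) = P(A ∩ B) / P(B)
= (2/3) / (11/15)
= 10/11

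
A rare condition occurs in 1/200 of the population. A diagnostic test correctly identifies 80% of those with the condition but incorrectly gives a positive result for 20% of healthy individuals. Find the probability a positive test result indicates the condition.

Let D = the rare event, + = positive/flagged.
P(D) = 1/200
P(+|D) = 80/100 = 4/5
P(+|D') = 20/100 = 1/5
P(+) = P(+|D)P(D) + P(+|D')P(D')
     = \frac{4}{5} × \frac{1}{200} + \frac{1}{5} × \frac{199}{200}
     = \frac{203}{1000}
P(D|+) = P(+|D)P(D)/P(+) = \frac{4}{203}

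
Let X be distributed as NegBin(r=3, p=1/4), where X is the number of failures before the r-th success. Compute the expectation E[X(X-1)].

E[X(X-1)] = E[X² - X] = E[X²] - E[X]
E[X] = 9
E[X²] = Var(X) + (E[X])² = 36 + (9)² = 117
E[X(X-1)] = 117 - 9 = 108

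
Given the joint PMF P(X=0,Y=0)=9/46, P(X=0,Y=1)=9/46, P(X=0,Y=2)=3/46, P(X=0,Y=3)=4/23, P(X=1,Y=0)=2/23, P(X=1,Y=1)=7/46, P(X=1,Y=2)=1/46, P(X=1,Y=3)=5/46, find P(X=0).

P(X=0) = P(X=0,Y=0) + P(X=0,Y=1) + P(X=0,Y=2) + P(X=0,Y=3)
= 9/46 + 9/46 + 3/46 + 4/23
= 29/46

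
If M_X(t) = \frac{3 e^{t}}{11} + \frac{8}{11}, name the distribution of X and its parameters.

The MGF M(t) = \frac{3 e^{t}}{11} + \frac{8}{11} is the standard form for the Bernoulli distribution.
Comparing with the known MGF formula identifies: Bernoulli(p=3/11)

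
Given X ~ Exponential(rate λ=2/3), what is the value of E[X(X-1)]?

E[X(X-1)] = E[X² - X] = E[X²] - E[X]
E[X] = \frac{3}{2}
E[X²] = Var(X) + (E[X])² = \frac{9}{4} + (\frac{3}{2})² = \frac{9}{2}
E[X(X-1)] = \frac{9}{2} - \frac{3}{2} = 3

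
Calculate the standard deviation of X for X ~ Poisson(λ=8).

For X ~ Poisson(λ=8):
Var(X) = 8
SD(X) = √(Var(X)) = √(8) = 2 \sqrt{2}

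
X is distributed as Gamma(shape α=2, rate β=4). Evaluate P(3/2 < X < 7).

P(3/2 < X < 7) = ∫_{3/2}^{7} f(x) dx
where f(x) = 16 x e^{- 4 x}
= \frac{-29 + 7 e^{22}}{e^{28}}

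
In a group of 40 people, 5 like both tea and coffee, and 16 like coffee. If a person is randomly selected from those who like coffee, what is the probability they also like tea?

P(A ∩ B) = 5/40 = 1/8
P(B) = 16/40 = 2/5
P(A|B) = P(A ∩ B) / P(B) = (1/8) / (2/5) = 5/16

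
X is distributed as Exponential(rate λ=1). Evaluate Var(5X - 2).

For X ~ Exponential(rate λ=1):
Var(X) = 1
Var(5X - 2) = (5)² × Var(X) = 25 × 1 = 25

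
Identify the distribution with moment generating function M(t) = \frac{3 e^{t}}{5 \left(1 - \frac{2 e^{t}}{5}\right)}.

The MGF M(t) = \frac{3 e^{t}}{5 \left(1 - \frac{2 e^{t}}{5}\right)} is the standard form for the Geometric distribution.
Comparing with the known MGF formula identifies: Geometric(p=3/5), X = trial number of first success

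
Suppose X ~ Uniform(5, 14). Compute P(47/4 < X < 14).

P(47/4 < X < 14) = ∫_{47/4}^{14} f(x) dx
where f(x) = \frac{1}{9}
= \frac{1}{4}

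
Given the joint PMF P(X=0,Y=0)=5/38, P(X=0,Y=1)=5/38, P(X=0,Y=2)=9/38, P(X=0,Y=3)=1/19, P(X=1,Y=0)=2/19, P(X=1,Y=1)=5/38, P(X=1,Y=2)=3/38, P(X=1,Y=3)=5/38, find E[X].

First find marginal of X:
P(X=0) = 21/38
P(X=1) = 17/38
E[X] = 0 × 21/38 + 1 × 17/38 = 17/38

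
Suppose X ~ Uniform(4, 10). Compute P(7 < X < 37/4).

P(7 < X < 37/4) = ∫_{7}^{37/4} f(x) dx
where f(x) = \frac{1}{6}
= \frac{3}{8}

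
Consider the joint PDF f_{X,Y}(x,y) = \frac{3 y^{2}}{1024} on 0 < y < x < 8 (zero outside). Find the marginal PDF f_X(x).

f_X(x) = ∫_0^x \frac{3 y^{2}}{1024} dy = \frac{x^{3}}{1024}
for 0 < x < 8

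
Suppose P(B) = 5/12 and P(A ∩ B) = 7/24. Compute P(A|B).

P(A|B) = P(A ∩ B) / P(B)
= (7/24) / (5/12)
= 7/10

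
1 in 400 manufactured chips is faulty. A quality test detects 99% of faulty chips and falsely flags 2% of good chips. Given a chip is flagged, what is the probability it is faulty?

Let D = the rare event, + = positive/flagged.
P(D) = 1/400
P(+|D) = 99/100
P(+|D') = 2/100 = 1/50
P(+) = P(+|D)P(D) + P(+|D')P(D')
     = \frac{99}{100} × \frac{1}{400} + \frac{1}{50} × \frac{399}{400}
     = \frac{897}{40000}
P(D|+) = P(+|D)P(D)/P(+) = \frac{33}{299}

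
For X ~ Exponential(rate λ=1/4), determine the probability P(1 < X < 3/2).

P(1 < X < 3/2) = ∫_{1}^{3/2} f(x) dx
where f(x) = \frac{e^{- \frac{x}{4}}}{4}
= - \frac{1}{e^{\frac{3}{8}}} + e^{- \frac{1}{4}}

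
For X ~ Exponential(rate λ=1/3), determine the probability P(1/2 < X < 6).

P(1/2 < X < 6) = ∫_{1/2}^{6} f(x) dx
where f(x) = \frac{e^{- \frac{x}{3}}}{3}
= - \frac{1}{e^{2}} + e^{- \frac{1}{6}}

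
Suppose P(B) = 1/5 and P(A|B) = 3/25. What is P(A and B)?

By definition, P(A|B) = P(A ∩ B) / P(B)
So P(A ∩ B) = P(A|B) × P(B)
= 3/25 × 1/5
= 3/125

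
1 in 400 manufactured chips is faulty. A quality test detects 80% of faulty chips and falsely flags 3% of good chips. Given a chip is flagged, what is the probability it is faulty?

Let D = the rare event, + = positive/flagged.
P(D) = 1/400
P(+|D) = 80/100 = 4/5
P(+|D') = 3/100
P(+) = P(+|D)P(D) + P(+|D')P(D')
     = \frac{4}{5} × \frac{1}{400} + \frac{3}{100} × \frac{399}{400}
     = \frac{1277}{40000}
P(D|+) = P(+|D)P(D)/P(+) = \frac{80}{1277}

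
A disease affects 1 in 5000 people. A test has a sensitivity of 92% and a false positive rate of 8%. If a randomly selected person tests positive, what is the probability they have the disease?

Let D = the rare event, + = positive/flagged.
P(D) = 1/5000
P(+|D) = 92/100 = 23/25
P(+|D') = 8/100 = 2/25
P(+) = P(+|D)P(D) + P(+|D')P(D')
     = \frac{23}{25} × \frac{1}{5000} + \frac{2}{25} × \frac{4999}{5000}
     = \frac{10021}{125000}
P(D|+) = P(+|D)P(D)/P(+) = \frac{23}{10021}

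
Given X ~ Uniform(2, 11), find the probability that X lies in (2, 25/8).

P(2 < X < 25/8) = ∫_{2}^{25/8} f(x) dx
where f(x) = \frac{1}{9}
= \frac{1}{8}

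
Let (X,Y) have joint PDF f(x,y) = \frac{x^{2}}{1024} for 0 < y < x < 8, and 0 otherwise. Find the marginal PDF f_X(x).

f_X(x) = ∫_0^x \frac{x^{2}}{1024} dy = \frac{x^{3}}{1024}
for 0 < x < 8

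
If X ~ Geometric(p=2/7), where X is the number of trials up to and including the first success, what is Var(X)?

For X ~ Geometric(p=2/7), where X is the number of trials up to and including the first success:
Var(X) = \frac{35}{4}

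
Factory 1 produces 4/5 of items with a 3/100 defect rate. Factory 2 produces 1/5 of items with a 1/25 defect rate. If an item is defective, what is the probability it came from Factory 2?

Using Bayes' theorem:
P(F1) = 4/5, P(D|F1) = 3/100
P(F2) = 1/5, P(D|F2) = 1/25
P(D) = P(D|F1)P(F1) + P(D|F2)P(F2)
     = \frac{4}{125}
P(F2|D) = P(D|F2)P(F2) / P(D)
= \frac{1}{4}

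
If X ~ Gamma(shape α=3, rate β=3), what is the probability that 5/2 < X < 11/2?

P(5/2 < X < 11/2) = ∫_{5/2}^{11/2} f(x) dx
where f(x) = \frac{27 x^{2} e^{- 3 x}}{2}
= \frac{-1229 + 293 e^{9}}{8 e^{\frac{33}{2}}}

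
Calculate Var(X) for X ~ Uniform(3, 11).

For X ~ Uniform(3, 11):
Var(X) = \frac{16}{3}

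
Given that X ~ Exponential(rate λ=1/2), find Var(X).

For X ~ Exponential(rate λ=1/2):
Var(X) = 4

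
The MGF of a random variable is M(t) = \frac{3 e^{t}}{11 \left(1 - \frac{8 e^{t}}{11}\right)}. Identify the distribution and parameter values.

The MGF M(t) = \frac{3 e^{t}}{11 \left(1 - \frac{8 e^{t}}{11}\right)} is the standard form for the Geometric distribution.
Comparing with the known MGF formula identifies: Geometric(p=3/11), X = trial number of first success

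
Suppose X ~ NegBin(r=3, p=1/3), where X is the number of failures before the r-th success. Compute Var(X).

For X ~ NegBin(r=3, p=1/3), where X is the number of failures before the r-th success:
Var(X) = 18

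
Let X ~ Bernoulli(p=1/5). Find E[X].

For X ~ Bernoulli(p=1/5), the expected value is:
E[X] = \frac{1}{5}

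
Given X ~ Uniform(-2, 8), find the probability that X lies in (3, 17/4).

P(3 < X < 17/4) = ∫_{3}^{17/4} f(x) dx
where f(x) = \frac{1}{10}
= \frac{1}{8}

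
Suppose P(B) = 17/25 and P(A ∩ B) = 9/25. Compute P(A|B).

P(A|B) = P(A ∩ B) / P(B)
= (9/25) / (17/25)
= 9/17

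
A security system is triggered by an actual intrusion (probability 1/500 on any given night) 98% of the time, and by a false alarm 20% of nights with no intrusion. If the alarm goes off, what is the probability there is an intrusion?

Let D = the rare event, + = positive/flagged.
P(D) = 1/500
P(+|D) = 98/100 = 49/50
P(+|D') = 20/100 = 1/5
P(+) = P(+|D)P(D) + P(+|D')P(D')
     = \frac{49}{50} × \frac{1}{500} + \frac{1}{5} × \frac{499}{500}
     = \frac{5039}{25000}
P(D|+) = P(+|D)P(D)/P(+) = \frac{49}{5039}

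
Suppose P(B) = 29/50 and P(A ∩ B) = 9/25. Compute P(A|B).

P(A|B) = P(A ∩ B) / P(B)
= (9/25) / (29/50)
= 18/29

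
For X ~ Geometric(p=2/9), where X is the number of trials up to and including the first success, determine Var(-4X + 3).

For X ~ Geometric(p=2/9), where X is the number of trials up to and including the first success:
Var(X) = \frac{63}{4}
Var(-4X + 3) = (-4)² × Var(X) = 16 × \frac{63}{4} = 252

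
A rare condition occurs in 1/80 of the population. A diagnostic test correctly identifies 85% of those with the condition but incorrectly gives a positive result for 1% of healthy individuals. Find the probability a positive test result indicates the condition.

Let D = the rare event, + = positive/flagged.
P(D) = 1/80
P(+|D) = 85/100 = 17/20
P(+|D') = 1/100
P(+) = P(+|D)P(D) + P(+|D')P(D')
     = \frac{17}{20} × \frac{1}{80} + \frac{1}{100} × \frac{79}{80}
     = \frac{41}{2000}
P(D|+) = P(+|D)P(D)/P(+) = \frac{85}{164}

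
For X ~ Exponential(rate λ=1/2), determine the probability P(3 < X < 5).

P(3 < X < 5) = ∫_{3}^{5} f(x) dx
where f(x) = \frac{e^{- \frac{x}{2}}}{2}
= - \frac{1 - e}{e^{\frac{5}{2}}}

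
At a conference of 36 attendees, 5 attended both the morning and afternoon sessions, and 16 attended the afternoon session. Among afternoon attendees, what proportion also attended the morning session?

P(A ∩ B) = 5/36
P(B) = 16/36 = 4/9
P(A|B) = P(A ∩ B) / P(B) = (5/36) / (4/9) = 5/16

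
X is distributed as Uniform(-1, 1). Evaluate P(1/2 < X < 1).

P(1/2 < X < 1) = ∫_{1/2}^{1} f(x) dx
where f(x) = \frac{1}{2}
= \frac{1}{4}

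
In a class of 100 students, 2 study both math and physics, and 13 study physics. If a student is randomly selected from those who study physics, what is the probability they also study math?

P(A ∩ B) = 2/100 = 1/50
P(B) = 13/100
P(A|B) = P(A ∩ B) / P(B) = (1/50) / (13/100) = 2/13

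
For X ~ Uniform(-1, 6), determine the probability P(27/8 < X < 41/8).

P(27/8 < X < 41/8) = ∫_{27/8}^{41/8} f(x) dx
where f(x) = \frac{1}{7}
= \frac{1}{4}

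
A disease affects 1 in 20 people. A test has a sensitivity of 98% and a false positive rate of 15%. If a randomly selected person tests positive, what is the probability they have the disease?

Let D = the rare event, + = positive/flagged.
P(D) = 1/20
P(+|D) = 98/100 = 49/50
P(+|D') = 15/100 = 3/20
P(+) = P(+|D)P(D) + P(+|D')P(D')
     = \frac{49}{50} × \frac{1}{20} + \frac{3}{20} × \frac{19}{20}
     = \frac{383}{2000}
P(D|+) = P(+|D)P(D)/P(+) = \frac{98}{383}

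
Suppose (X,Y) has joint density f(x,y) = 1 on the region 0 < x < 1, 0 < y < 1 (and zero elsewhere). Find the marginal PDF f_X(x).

f_X(x) = ∫_0^1 f(x,y) dy
= ∫_0^1 1 dy
= 1 for 0 < x < 1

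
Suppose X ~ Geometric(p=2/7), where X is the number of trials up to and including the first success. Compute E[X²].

Using the identity E[X²] = Var(X) + (E[X])²:
E[X] = \frac{7}{2}
Var(X) = \frac{35}{4}
E[X²] = \frac{35}{4} + (\frac{7}{2})²
= 21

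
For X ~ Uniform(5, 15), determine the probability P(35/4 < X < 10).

P(35/4 < X < 10) = ∫_{35/4}^{10} f(x) dx
where f(x) = \frac{1}{10}
= \frac{1}{8}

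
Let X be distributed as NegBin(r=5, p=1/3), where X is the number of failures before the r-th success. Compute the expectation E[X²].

Using the identity E[X²] = Var(X) + (E[X])²:
E[X] = 10
Var(X) = 30
E[X²] = 30 + (10)²
= 130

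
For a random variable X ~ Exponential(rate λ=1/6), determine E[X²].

Using the identity E[X²] = Var(X) + (E[X])²:
E[X] = 6
Var(X) = 36
E[X²] = 36 + (6)²
= 72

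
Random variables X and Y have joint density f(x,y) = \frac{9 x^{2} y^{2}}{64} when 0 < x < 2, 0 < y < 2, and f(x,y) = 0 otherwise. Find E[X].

f_X(x) = ∫_0^2 \frac{9 x^{2} y^{2}}{64} dy = \frac{3 x^{2}}{8}
E[X] = ∫_0^2 x × (\frac{3 x^{2}}{8}) dx = \frac{3}{2}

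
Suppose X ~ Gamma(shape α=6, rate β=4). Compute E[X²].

Using the identity E[X²] = Var(X) + (E[X])²:
E[X] = \frac{3}{2}
Var(X) = \frac{3}{8}
E[X²] = \frac{3}{8} + (\frac{3}{2})²
= \frac{21}{8}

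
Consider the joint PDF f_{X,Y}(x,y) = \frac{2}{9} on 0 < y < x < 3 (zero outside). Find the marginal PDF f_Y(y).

f_Y(y) = ∫_y^3 \frac{2}{9} dx = \frac{2}{3} - \frac{2 y}{9}
for 0 < y < 3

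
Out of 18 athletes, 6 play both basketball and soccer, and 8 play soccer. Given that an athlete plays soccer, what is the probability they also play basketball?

P(A ∩ B) = 6/18 = 1/3
P(B) = 8/18 = 4/9
P(A|B) = P(A ∩ B) / P(B) = (1/3) / (4/9) = 3/4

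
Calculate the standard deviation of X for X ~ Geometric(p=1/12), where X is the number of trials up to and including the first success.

For X ~ Geometric(p=1/12), where X is the number of trials up to and including the first success:
Var(X) = 132
SD(X) = √(Var(X)) = √(132) = 2 \sqrt{33}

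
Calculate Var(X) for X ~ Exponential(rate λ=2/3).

For X ~ Exponential(rate λ=2/3):
Var(X) = \frac{9}{4}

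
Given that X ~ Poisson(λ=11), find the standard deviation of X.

For X ~ Poisson(λ=11):
Var(X) = 11
SD(X) = √(Var(X)) = √(11) = \sqrt{11}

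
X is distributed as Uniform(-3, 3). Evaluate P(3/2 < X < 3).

P(3/2 < X < 3) = ∫_{3/2}^{3} f(x) dx
where f(x) = \frac{1}{6}
= \frac{1}{4}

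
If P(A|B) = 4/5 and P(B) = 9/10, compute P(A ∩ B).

By definition, P(A|B) = P(A ∩ B) / P(B)
So P(A ∩ B) = P(A|B) × P(B)
= 4/5 × 9/10
= 18/25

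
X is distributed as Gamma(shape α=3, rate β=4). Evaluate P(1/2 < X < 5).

P(1/2 < X < 5) = ∫_{1/2}^{5} f(x) dx
where f(x) = 32 x^{2} e^{- 4 x}
= \frac{-221 + 5 e^{18}}{e^{20}}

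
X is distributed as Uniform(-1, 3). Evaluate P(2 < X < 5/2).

P(2 < X < 5/2) = ∫_{2}^{5/2} f(x) dx
where f(x) = \frac{1}{4}
= \frac{1}{8}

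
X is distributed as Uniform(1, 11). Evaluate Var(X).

For X ~ Uniform(1, 11):
Var(X) = \frac{25}{3}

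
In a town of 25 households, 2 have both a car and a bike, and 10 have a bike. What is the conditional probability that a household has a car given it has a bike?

P(A ∩ B) = 2/25
P(B) = 10/25 = 2/5
P(A|B) = P(A ∩ B) / P(B) = (2/25) / (2/5) = 1/5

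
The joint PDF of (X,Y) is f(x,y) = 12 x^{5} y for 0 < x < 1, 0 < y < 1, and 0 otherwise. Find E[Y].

E[Y] = ∫_0^1 ∫_0^1 y × f(x,y) dx dy
= \frac{2}{3}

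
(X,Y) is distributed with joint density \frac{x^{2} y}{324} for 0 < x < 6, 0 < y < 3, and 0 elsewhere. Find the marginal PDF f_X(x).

f_X(x) = ∫_0^3 f(x,y) dy
= ∫_0^3 \frac{x^{2} y}{324} dy
= \frac{x^{2}}{72} for 0 < x < 6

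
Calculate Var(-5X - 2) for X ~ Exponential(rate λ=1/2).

For X ~ Exponential(rate λ=1/2):
Var(X) = 4
Var(-5X - 2) = (-5)² × Var(X) = 25 × 4 = 100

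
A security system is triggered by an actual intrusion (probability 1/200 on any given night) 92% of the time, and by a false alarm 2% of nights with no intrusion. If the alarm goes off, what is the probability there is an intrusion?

Let D = the rare event, + = positive/flagged.
P(D) = 1/200
P(+|D) = 92/100 = 23/25
P(+|D') = 2/100 = 1/50
P(+) = P(+|D)P(D) + P(+|D')P(D')
     = \frac{23}{25} × \frac{1}{200} + \frac{1}{50} × \frac{199}{200}
     = \frac{49}{2000}
P(D|+) = P(+|D)P(D)/P(+) = \frac{46}{245}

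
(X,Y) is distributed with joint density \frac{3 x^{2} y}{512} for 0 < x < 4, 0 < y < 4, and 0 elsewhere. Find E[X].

f_X(x) = ∫_0^4 \frac{3 x^{2} y}{512} dy = \frac{3 x^{2}}{64}
E[X] = ∫_0^4 x × (\frac{3 x^{2}}{64}) dx = 3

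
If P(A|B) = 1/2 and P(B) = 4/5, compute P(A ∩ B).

By definition, P(A|B) = P(A ∩ B) / P(B)
So P(A ∩ B) = P(A|B) × P(B)
= 1/2 × 4/5
= 2/5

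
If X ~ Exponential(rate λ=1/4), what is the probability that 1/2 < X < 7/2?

P(1/2 < X < 7/2) = ∫_{1/2}^{7/2} f(x) dx
where f(x) = \frac{e^{- \frac{x}{4}}}{4}
= - \frac{1 - e^{\frac{3}{4}}}{e^{\frac{7}{8}}}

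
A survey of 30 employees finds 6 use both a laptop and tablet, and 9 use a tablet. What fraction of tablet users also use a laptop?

P(A ∩ B) = 6/30 = 1/5
P(B) = 9/30 = 3/10
P(A|B) = P(A ∩ B) / P(B) = (1/5) / (3/10) = 2/3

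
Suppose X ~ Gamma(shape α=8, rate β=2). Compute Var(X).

For X ~ Gamma(shape α=8, rate β=2):
Var(X) = 2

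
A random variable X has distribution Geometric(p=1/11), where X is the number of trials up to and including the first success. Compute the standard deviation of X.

For X ~ Geometric(p=1/11), where X is the number of trials up to and including the first success:
Var(X) = 110
SD(X) = √(Var(X)) = √(110) = \sqrt{110}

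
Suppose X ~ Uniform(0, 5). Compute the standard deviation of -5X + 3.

For X ~ Uniform(0, 5):
Var(X) = \frac{25}{12}
SD(X) = √(Var(X)) = √(\frac{25}{12}) = \frac{5 \sqrt{3}}{6}
SD(-5X + 3) = |-5| × SD(X) = 5 × \frac{5 \sqrt{3}}{6} = \frac{25 \sqrt{3}}{6}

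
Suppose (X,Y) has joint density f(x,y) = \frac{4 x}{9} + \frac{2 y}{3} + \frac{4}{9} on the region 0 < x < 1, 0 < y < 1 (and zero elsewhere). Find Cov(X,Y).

E[XY] = ∫∫ xy × f(x,y) dx dy = \frac{8}{27}
E[X] = \frac{29}{54}
E[Y] = \frac{5}{9}
Cov(X,Y) = E[XY] - E[X]E[Y] = - \frac{1}{486}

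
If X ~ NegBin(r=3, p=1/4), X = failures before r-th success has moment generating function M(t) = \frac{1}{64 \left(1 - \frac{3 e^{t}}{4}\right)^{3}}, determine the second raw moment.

To find E[X^2], compute M^(2)(0):
M^(1)(t) = \frac{9 e^{t}}{256 \left(1 - \frac{3 e^{t}}{4}\right)^{4}}
M^(2)(t) = \frac{9 e^{t}}{256 \left(1 - \frac{3 e^{t}}{4}\right)^{4}} + \frac{27 e^{2 t}}{256 \left(1 - \frac{3 e^{t}}{4}\right)^{5}}
M^(2)(0) = 117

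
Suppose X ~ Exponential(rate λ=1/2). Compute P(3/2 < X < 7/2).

P(3/2 < X < 7/2) = ∫_{3/2}^{7/2} f(x) dx
where f(x) = \frac{e^{- \frac{x}{2}}}{2}
= - \frac{1 - e}{e^{\frac{7}{4}}}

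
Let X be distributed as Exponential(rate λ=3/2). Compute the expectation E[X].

For X ~ Exponential(rate λ=3/2), the expected value is:
E[X] = \frac{2}{3}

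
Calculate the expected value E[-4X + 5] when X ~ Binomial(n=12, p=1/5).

For X ~ Binomial(n=12, p=1/5):
E[X] = \frac{12}{5}
E[-4X + 5] = -4 × E[X] + 5 = - \frac{23}{5}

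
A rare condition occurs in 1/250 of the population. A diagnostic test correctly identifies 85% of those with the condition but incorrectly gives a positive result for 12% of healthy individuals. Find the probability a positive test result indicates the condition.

Let D = the rare event, + = positive/flagged.
P(D) = 1/250
P(+|D) = 85/100 = 17/20
P(+|D') = 12/100 = 3/25
P(+) = P(+|D)P(D) + P(+|D')P(D')
     = \frac{17}{20} × \frac{1}{250} + \frac{3}{25} × \frac{249}{250}
     = \frac{3073}{25000}
P(D|+) = P(+|D)P(D)/P(+) = \frac{85}{3073}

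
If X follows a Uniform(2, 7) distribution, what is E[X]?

For X ~ Uniform(2, 7), the expected value is:
E[X] = \frac{9}{2}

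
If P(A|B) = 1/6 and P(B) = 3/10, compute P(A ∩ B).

By definition, P(A|B) = P(A ∩ B) / P(B)
So P(A ∩ B) = P(A|B) × P(B)
= 1/6 × 3/10
= 1/20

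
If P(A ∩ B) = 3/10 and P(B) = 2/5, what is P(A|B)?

P(A|B) = P(A ∩ B) / P(B)
= (3/10) / (2/5)
= 3/4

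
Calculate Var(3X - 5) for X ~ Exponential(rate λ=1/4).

For X ~ Exponential(rate λ=1/4):
Var(X) = 16
Var(3X - 5) = (3)² × Var(X) = 9 × 16 = 144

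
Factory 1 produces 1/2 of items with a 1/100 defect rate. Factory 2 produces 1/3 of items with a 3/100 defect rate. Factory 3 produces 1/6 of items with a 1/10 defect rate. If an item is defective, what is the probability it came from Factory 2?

Using Bayes' theorem:
P(F1) = 1/2, P(D|F1) = 1/100
P(F2) = 1/3, P(D|F2) = 3/100
P(F3) = 1/6, P(D|F3) = 1/10
P(D) = P(D|F1)P(F1) + P(D|F2)P(F2) + P(D|F3)P(F3)
     = \frac{19}{600}
P(F2|D) = P(D|F2)P(F2) / P(D)
= \frac{6}{19}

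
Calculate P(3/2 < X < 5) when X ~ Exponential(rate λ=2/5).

P(3/2 < X < 5) = ∫_{3/2}^{5} f(x) dx
where f(x) = \frac{2 e^{- \frac{2 x}{5}}}{5}
= - \frac{1}{e^{2}} + e^{- \frac{3}{5}}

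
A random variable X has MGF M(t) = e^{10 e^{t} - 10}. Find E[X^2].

To find E[X^2], compute M^(2)(0):
M^(1)(t) = 10 e^{t} e^{10 e^{t} - 10}
M^(2)(t) = 100 e^{2 t} e^{10 e^{t} - 10} + 10 e^{t} e^{10 e^{t} - 10}
M^(2)(0) = 110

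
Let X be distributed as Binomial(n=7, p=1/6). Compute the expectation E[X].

For X ~ Binomial(n=7, p=1/6), the expected value is:
E[X] = \frac{7}{6}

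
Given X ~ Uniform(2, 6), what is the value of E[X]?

For X ~ Uniform(2, 6), the expected value is:
E[X] = 4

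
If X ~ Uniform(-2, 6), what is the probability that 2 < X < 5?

P(2 < X < 5) = ∫_{2}^{5} f(x) dx
where f(x) = \frac{1}{8}
= \frac{3}{8}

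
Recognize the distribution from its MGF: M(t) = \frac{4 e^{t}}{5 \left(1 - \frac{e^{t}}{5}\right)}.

The MGF M(t) = \frac{4 e^{t}}{5 \left(1 - \frac{e^{t}}{5}\right)} is the standard form for the Geometric distribution.
Comparing with the known MGF formula identifies: Geometric(p=4/5), X = trial number of first success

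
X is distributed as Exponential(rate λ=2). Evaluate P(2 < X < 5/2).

P(2 < X < 5/2) = ∫_{2}^{5/2} f(x) dx
where f(x) = 2 e^{- 2 x}
= - \frac{1 - e}{e^{5}}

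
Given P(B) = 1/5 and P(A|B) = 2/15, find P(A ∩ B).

By definition, P(A|B) = P(A ∩ B) / P(B)
So P(A ∩ B) = P(A|B) × P(B)
= 2/15 × 1/5
= 2/75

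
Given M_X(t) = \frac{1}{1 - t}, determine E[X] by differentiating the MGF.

To find E[X], compute M^(1)(0):
M^(1)(t) = \frac{1}{\left(1 - t\right)^{2}}
M^(1)(0) = 1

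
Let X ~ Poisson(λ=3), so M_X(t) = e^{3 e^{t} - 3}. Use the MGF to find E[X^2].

To find E[X^2], compute M^(2)(0):
M^(1)(t) = 3 e^{t} e^{3 e^{t} - 3}
M^(2)(t) = 9 e^{2 t} e^{3 e^{t} - 3} + 3 e^{t} e^{3 e^{t} - 3}
M^(2)(0) = 12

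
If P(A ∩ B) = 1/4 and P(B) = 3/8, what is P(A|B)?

P(A|B) = P(A ∩ B) / P(B)
= (1/4) / (3/8)
= 2/3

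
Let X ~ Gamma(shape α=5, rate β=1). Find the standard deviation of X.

For X ~ Gamma(shape α=5, rate β=1):
Var(X) = 5
SD(X) = √(Var(X)) = √(5) = \sqrt{5}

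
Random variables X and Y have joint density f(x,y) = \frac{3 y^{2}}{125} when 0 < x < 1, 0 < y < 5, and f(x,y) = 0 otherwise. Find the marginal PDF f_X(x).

f_X(x) = ∫_0^5 f(x,y) dy
= ∫_0^5 \frac{3 y^{2}}{125} dy
= 1 for 0 < x < 1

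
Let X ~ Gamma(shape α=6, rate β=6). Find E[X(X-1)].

E[X(X-1)] = E[X² - X] = E[X²] - E[X]
E[X] = 1
E[X²] = Var(X) + (E[X])² = \frac{1}{6} + (1)² = \frac{7}{6}
E[X(X-1)] = \frac{7}{6} - 1 = \frac{1}{6}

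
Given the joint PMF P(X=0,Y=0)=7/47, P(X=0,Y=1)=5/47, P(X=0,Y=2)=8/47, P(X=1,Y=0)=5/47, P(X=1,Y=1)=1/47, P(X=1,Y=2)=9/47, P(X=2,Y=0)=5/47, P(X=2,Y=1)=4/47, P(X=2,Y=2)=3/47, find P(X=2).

P(X=2) = P(X=2,Y=0) + P(X=2,Y=1) + P(X=2,Y=2)
= 5/47 + 4/47 + 3/47
= 12/47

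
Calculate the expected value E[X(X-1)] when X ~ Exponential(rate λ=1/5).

E[X(X-1)] = E[X² - X] = E[X²] - E[X]
E[X] = 5
E[X²] = Var(X) + (E[X])² = 25 + (5)² = 50
E[X(X-1)] = 50 - 5 = 45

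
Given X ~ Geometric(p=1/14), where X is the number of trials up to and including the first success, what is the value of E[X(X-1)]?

E[X(X-1)] = E[X² - X] = E[X²] - E[X]
E[X] = 14
E[X²] = Var(X) + (E[X])² = 182 + (14)² = 378
E[X(X-1)] = 378 - 14 = 364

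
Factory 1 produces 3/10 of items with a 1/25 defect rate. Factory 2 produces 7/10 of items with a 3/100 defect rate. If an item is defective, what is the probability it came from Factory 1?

Using Bayes' theorem:
P(F1) = 3/10, P(D|F1) = 1/25
P(F2) = 7/10, P(D|F2) = 3/100
P(D) = P(D|F1)P(F1) + P(D|F2)P(F2)
     = \frac{33}{1000}
P(F1|D) = P(D|F1)P(F1) / P(D)
= \frac{4}{11}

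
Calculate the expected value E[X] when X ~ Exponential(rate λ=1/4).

For X ~ Exponential(rate λ=1/4), the expected value is:
E[X] = 4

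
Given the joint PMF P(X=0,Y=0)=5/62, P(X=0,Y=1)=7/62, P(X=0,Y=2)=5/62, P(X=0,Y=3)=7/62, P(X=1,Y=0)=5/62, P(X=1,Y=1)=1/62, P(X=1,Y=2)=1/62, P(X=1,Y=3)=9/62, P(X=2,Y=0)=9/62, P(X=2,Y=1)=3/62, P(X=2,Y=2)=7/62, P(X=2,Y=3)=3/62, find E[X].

First find marginal of X:
P(X=0) = 12/31
P(X=1) = 8/31
P(X=2) = 11/31
E[X] = 0 × 12/31 + 1 × 8/31 + 2 × 11/31 = 30/31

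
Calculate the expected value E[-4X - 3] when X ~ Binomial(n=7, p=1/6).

For X ~ Binomial(n=7, p=1/6):
E[X] = \frac{7}{6}
E[-4X - 3] = -4 × E[X] - 3 = - \frac{23}{3}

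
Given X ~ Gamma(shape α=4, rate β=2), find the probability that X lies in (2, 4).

P(2 < X < 4) = ∫_{2}^{4} f(x) dx
where f(x) = \frac{8 x^{3} e^{- 2 x}}{3}
= \frac{-379 + 71 e^{4}}{3 e^{8}}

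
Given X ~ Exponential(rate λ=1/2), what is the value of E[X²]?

Using the identity E[X²] = Var(X) + (E[X])²:
E[X] = 2
Var(X) = 4
E[X²] = 4 + (2)²
= 8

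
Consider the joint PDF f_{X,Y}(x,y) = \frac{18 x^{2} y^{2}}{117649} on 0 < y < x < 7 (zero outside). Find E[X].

f_X(x) = ∫_0^x \frac{18 x^{2} y^{2}}{117649} dy = \frac{6 x^{5}}{117649}
E[X] = ∫_0^7 x × (\frac{6 x^{5}}{117649}) dx = 6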